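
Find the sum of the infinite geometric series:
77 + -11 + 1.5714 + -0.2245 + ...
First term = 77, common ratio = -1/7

For |r| < 1, S = a / (1 - r)
S = 77 / (1 - (-1/7))
S = 77 / (8/7)
S = 539/8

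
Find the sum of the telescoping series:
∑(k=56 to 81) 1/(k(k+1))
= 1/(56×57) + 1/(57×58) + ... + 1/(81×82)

Partial fractions: 1/(k(k+1)) = 1/k - 1/(k+1)
The series telescopes:
= (1/56 - 1/57) + (1/57 - 1/58) + ... + (1/81 - 1/82)
= 1/56 - 1/82
= 13/2296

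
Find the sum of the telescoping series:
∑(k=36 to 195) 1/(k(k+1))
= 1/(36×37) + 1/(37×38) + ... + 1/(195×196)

Partial fractions: 1/(k(k+1)) = 1/k - 1/(k+1)
The series telescopes:
= (1/36 - 1/37) + (1/37 - 1/38) + ... + (1/195 - 1/196)
= 1/36 - 1/196
= 10/441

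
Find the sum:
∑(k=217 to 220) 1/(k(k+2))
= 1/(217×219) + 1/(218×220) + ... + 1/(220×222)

Partial fractions: 1/(k(k+2)) = (1/2)[1/k - 1/(k+2)]
Telescoping leaves the first two and last two terms:
= (1/2)[1/217 + 1/218 - 1/221 - 1/222]
= 96353/1160463486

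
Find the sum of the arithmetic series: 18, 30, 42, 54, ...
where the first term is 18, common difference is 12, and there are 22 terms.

Sₙ = n/2 × (first + last)
Last term = a + (n-1)d = 18 + (22-1)×12 = 270
S_22 = 22/2 × (18 + 270)
S_22 = 22/2 × 288 = 3168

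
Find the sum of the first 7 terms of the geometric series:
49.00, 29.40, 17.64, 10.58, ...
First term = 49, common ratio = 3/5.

Sₙ = a(1 - rⁿ) / (1 - r)
S_7 = 49(1 - (3/5)^7) / (1 - (3/5))
S_7 = 49(1 - (2187/78125)) / (2/5)
S_7 = 1860481/15625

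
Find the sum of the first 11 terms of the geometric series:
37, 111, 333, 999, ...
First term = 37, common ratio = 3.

Sₙ = a(1 - rⁿ) / (1 - r)
S_11 = 37(1 - 3^11) / (1 - 3)
S_11 = 37(1 - 177147) / (-2)
S_11 = 3277201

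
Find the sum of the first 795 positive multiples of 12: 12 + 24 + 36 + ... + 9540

Factor out 12: = 12(1 + 2 + ... + 795) = 12 × n(n+1)/2
= 12 × 795×796/2
= 12 × 316410
= 3796920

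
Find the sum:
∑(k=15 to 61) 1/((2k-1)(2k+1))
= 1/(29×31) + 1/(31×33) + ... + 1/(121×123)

Partial fractions: 1/((2k-1)(2k+1)) = (1/2)[1/(2k-1) - 1/(2k+1)]
The series telescopes:
= (1/2)[1/29 - 1/123]
= 47/3567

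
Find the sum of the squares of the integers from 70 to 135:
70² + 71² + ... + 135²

Use ∑_{k=1}^{n} k² = n(n+1)(2n+1)/6, then subtract the first 69 terms.
∑_{k=1}^{135} k² = 135×136×271/6 = 829260
∑_{k=1}^{69} k² = 69×70×139/6 = 111895
∑_{k=70}^{135} k² = 829260 - 111895 = 717365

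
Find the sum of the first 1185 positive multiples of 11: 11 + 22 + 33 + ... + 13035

Factor out 11: = 11(1 + 2 + ... + 1185) = 11 × n(n+1)/2
= 11 × 1185×1186/2
= 11 × 702705
= 7729755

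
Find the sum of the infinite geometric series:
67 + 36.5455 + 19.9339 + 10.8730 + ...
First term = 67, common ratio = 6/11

For |r| < 1, S = a / (1 - r)
S = 67 / (1 - (6/11))
S = 67 / (5/11)
S = 737/5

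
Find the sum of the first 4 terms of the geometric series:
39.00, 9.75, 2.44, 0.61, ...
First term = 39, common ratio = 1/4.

Sₙ = a(1 - rⁿ) / (1 - r)
S_4 = 39(1 - (1/4)^4) / (1 - (1/4))
S_4 = 39(1 - (1/256)) / (3/4)
S_4 = 3315/64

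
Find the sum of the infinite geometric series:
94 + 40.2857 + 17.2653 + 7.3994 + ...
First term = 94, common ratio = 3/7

For |r| < 1, S = a / (1 - r)
S = 94 / (1 - (3/7))
S = 94 / (4/7)
S = 329/2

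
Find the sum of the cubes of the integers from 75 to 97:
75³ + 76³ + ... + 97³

Use ∑_{k=1}^{n} k³ = [n(n+1)/2]², then subtract the first 74 terms.
∑_{k=1}^{97} k³ = [97×98/2]² = 4753² = 22591009
∑_{k=1}^{74} k³ = [74×75/2]² = 2775² = 7700625
∑_{k=75}^{97} k³ = 22591009 - 7700625 = 14890384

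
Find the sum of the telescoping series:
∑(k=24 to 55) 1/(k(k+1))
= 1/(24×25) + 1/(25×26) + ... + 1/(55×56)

Partial fractions: 1/(k(k+1)) = 1/k - 1/(k+1)
The series telescopes:
= (1/24 - 1/25) + (1/25 - 1/26) + ... + (1/55 - 1/56)
= 1/24 - 1/56
= 1/42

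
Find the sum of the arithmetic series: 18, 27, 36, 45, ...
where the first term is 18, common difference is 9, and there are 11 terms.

Sₙ = n/2 × (first + last)
Last term = a + (n-1)d = 18 + (11-1)×9 = 108
S_11 = 11/2 × (18 + 108)
S_11 = 11/2 × 126 = 693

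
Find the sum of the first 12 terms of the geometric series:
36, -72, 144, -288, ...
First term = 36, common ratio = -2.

Sₙ = a(1 - rⁿ) / (1 - r)
S_12 = 36(1 - (-2)^12) / (1 - (-2))
S_12 = 36(1 - 4096) / (3)
S_12 = -49140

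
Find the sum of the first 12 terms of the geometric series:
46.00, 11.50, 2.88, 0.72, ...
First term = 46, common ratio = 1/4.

Sₙ = a(1 - rⁿ) / (1 - r)
S_12 = 46(1 - (1/4)^12) / (1 - (1/4))
S_12 = 46(1 - (1/16777216)) / (3/4)
S_12 = 128625315/2097152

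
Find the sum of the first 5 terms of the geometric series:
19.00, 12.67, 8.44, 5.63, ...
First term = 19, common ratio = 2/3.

Sₙ = a(1 - rⁿ) / (1 - r)
S_5 = 19(1 - (2/3)^5) / (1 - (2/3))
S_5 = 19(1 - (32/243)) / (1/3)
S_5 = 4009/81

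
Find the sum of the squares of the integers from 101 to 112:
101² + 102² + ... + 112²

Use ∑_{k=1}^{n} k² = n(n+1)(2n+1)/6, then subtract the first 100 terms.
∑_{k=1}^{112} k² = 112×113×225/6 = 474600
∑_{k=1}^{100} k² = 100×101×201/6 = 338350
∑_{k=101}^{112} k² = 474600 - 338350 = 136250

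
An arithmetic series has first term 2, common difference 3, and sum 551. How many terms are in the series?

Using S = n/2 × [2a + (n-1)d]
551 = n/2 × [2(2) + (n-1)(3)]
551 = n/2 × [4 + 3n - 3]
1102 = n × [1 + 3n]
3n² + (1)n - 1102 = 0
Discriminant: Δ = (1)² - 4(3)(-1102) = 1 + 13224 = 13225
√Δ = 115
n = [-(1) + √Δ] / (2·3) = (-1 + 115) / 6 = 114 / 6 = 19
(The negative root is discarded since n must be a positive integer.)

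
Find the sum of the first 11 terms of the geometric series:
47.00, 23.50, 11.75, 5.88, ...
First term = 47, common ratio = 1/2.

Sₙ = a(1 - rⁿ) / (1 - r)
S_11 = 47(1 - (1/2)^11) / (1 - (1/2))
S_11 = 47(1 - (1/2048)) / (1/2)
S_11 = 96209/1024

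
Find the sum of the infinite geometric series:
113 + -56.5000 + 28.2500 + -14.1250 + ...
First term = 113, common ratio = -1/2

For |r| < 1, S = a / (1 - r)
S = 113 / (1 - (-1/2))
S = 113 / (3/2)
S = 226/3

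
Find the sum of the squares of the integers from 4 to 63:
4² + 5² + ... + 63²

Use ∑_{k=1}^{n} k² = n(n+1)(2n+1)/6, then subtract the first 3 terms.
∑_{k=1}^{63} k² = 63×64×127/6 = 85344
∑_{k=1}^{3} k² = 3×4×7/6 = 14
∑_{k=4}^{63} k² = 85344 - 14 = 85330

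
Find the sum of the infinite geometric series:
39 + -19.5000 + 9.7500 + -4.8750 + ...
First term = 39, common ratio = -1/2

For |r| < 1, S = a / (1 - r)
S = 39 / (1 - (-1/2))
S = 39 / (3/2)
S = 26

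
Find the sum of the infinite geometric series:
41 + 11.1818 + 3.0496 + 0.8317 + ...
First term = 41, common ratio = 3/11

For |r| < 1, S = a / (1 - r)
S = 41 / (1 - (3/11))
S = 41 / (8/11)
S = 451/8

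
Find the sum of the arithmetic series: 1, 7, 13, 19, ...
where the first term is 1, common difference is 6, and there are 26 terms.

Sₙ = n/2 × (first + last)
Last term = a + (n-1)d = 1 + (26-1)×6 = 151
S_26 = 26/2 × (1 + 151)
S_26 = 26/2 × 152 = 1976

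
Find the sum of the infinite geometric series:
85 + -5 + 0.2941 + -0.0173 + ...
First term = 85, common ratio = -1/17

For |r| < 1, S = a / (1 - r)
S = 85 / (1 - (-1/17))
S = 85 / (18/17)
S = 1445/18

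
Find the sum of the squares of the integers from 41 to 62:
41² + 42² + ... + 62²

Use ∑_{k=1}^{n} k² = n(n+1)(2n+1)/6, then subtract the first 40 terms.
∑_{k=1}^{62} k² = 62×63×125/6 = 81375
∑_{k=1}^{40} k² = 40×41×81/6 = 22140
∑_{k=41}^{62} k² = 81375 - 22140 = 59235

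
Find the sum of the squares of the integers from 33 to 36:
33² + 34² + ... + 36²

Use ∑_{k=1}^{n} k² = n(n+1)(2n+1)/6, then subtract the first 32 terms.
∑_{k=1}^{36} k² = 36×37×73/6 = 16206
∑_{k=1}^{32} k² = 32×33×65/6 = 11440
∑_{k=33}^{36} k² = 16206 - 11440 = 4766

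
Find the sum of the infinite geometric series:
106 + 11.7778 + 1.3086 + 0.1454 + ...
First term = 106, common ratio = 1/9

For |r| < 1, S = a / (1 - r)
S = 106 / (1 - (1/9))
S = 106 / (8/9)
S = 477/4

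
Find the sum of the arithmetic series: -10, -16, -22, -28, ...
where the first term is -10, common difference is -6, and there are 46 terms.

Sₙ = n/2 × (first + last)
Last term = a + (n-1)d = -10 + (46-1)×(-6) = -280
S_46 = 46/2 × (-10 + (-280))
S_46 = 46/2 × (-290) = -6670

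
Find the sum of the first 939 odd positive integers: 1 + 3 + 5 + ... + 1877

Sum of first n odd numbers = n²
= 939²
= 881721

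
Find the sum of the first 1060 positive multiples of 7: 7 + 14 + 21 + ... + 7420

Factor out 7: = 7(1 + 2 + ... + 1060) = 7 × n(n+1)/2
= 7 × 1060×1061/2
= 7 × 562330
= 3936310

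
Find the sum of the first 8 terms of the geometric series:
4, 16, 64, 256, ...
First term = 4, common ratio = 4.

Sₙ = a(1 - rⁿ) / (1 - r)
S_8 = 4(1 - 4^8) / (1 - 4)
S_8 = 4(1 - 65536) / (-3)
S_8 = 87380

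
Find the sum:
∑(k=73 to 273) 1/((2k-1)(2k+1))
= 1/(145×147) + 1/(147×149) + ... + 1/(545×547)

Partial fractions: 1/((2k-1)(2k+1)) = (1/2)[1/(2k-1) - 1/(2k+1)]
The series telescopes:
= (1/2)[1/145 - 1/547]
= 201/79315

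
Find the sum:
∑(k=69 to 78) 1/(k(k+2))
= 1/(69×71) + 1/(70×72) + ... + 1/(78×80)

Partial fractions: 1/(k(k+2)) = (1/2)[1/k - 1/(k+2)]
Telescoping leaves the first two and last two terms:
= (1/2)[1/69 + 1/70 - 1/79 - 1/80]
= 11051/6105120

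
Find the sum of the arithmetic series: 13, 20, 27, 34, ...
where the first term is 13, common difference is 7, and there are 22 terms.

Sₙ = n/2 × (first + last)
Last term = a + (n-1)d = 13 + (22-1)×7 = 160
S_22 = 22/2 × (13 + 160)
S_22 = 22/2 × 173 = 1903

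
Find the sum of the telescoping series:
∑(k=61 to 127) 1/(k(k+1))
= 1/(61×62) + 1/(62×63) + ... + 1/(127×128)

Partial fractions: 1/(k(k+1)) = 1/k - 1/(k+1)
The series telescopes:
= (1/61 - 1/62) + (1/62 - 1/63) + ... + (1/127 - 1/128)
= 1/61 - 1/128
= 67/7808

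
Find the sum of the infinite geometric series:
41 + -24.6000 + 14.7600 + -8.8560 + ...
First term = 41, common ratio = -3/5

For |r| < 1, S = a / (1 - r)
S = 41 / (1 - (-3/5))
S = 41 / (8/5)
S = 205/8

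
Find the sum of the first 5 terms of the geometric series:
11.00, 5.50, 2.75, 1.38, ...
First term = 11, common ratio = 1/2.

Sₙ = a(1 - rⁿ) / (1 - r)
S_5 = 11(1 - (1/2)^5) / (1 - (1/2))
S_5 = 11(1 - (1/32)) / (1/2)
S_5 = 341/16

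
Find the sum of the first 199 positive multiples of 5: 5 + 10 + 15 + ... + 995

Factor out 5: = 5(1 + 2 + ... + 199) = 5 × n(n+1)/2
= 5 × 199×200/2
= 5 × 19900
= 99500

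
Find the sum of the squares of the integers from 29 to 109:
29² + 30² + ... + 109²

Use ∑_{k=1}^{n} k² = n(n+1)(2n+1)/6, then subtract the first 28 terms.
∑_{k=1}^{109} k² = 109×110×219/6 = 437635
∑_{k=1}^{28} k² = 28×29×57/6 = 7714
∑_{k=29}^{109} k² = 437635 - 7714 = 429921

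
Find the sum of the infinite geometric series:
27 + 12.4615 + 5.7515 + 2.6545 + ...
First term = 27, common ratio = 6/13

For |r| < 1, S = a / (1 - r)
S = 27 / (1 - (6/13))
S = 27 / (7/13)
S = 351/7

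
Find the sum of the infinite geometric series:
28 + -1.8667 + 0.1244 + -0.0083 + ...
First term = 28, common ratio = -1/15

For |r| < 1, S = a / (1 - r)
S = 28 / (1 - (-1/15))
S = 28 / (16/15)
S = 105/4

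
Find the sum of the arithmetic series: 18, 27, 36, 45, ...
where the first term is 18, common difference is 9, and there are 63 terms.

Sₙ = n/2 × (first + last)
Last term = a + (n-1)d = 18 + (63-1)×9 = 576
S_63 = 63/2 × (18 + 576)
S_63 = 63/2 × 594 = 18711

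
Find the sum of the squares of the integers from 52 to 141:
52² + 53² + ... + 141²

Use ∑_{k=1}^{n} k² = n(n+1)(2n+1)/6, then subtract the first 51 terms.
∑_{k=1}^{141} k² = 141×142×283/6 = 944371
∑_{k=1}^{51} k² = 51×52×103/6 = 45526
∑_{k=52}^{141} k² = 944371 - 45526 = 898845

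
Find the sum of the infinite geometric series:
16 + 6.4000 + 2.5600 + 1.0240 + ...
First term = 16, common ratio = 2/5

For |r| < 1, S = a / (1 - r)
S = 16 / (1 - (2/5))
S = 16 / (3/5)
S = 80/3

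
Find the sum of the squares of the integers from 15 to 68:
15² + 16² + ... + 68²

Use ∑_{k=1}^{n} k² = n(n+1)(2n+1)/6, then subtract the first 14 terms.
∑_{k=1}^{68} k² = 68×69×137/6 = 107134
∑_{k=1}^{14} k² = 14×15×29/6 = 1015
∑_{k=15}^{68} k² = 107134 - 1015 = 106119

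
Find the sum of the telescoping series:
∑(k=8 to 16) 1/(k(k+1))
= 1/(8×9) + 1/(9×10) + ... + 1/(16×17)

Partial fractions: 1/(k(k+1)) = 1/k - 1/(k+1)
The series telescopes:
= (1/8 - 1/9) + (1/9 - 1/10) + ... + (1/16 - 1/17)
= 1/8 - 1/17
= 9/136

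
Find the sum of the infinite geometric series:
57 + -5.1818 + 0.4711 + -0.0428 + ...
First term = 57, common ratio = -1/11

For |r| < 1, S = a / (1 - r)
S = 57 / (1 - (-1/11))
S = 57 / (12/11)
S = 209/4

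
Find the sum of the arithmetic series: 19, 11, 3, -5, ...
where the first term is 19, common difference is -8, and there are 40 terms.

Sₙ = n/2 × (first + last)
Last term = a + (n-1)d = 19 + (40-1)×(-8) = -293
S_40 = 40/2 × (19 + (-293))
S_40 = 40/2 × (-274) = -5480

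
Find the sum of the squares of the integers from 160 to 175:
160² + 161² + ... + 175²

Use ∑_{k=1}^{n} k² = n(n+1)(2n+1)/6, then subtract the first 159 terms.
∑_{k=1}^{175} k² = 175×176×351/6 = 1801800
∑_{k=1}^{159} k² = 159×160×319/6 = 1352560
∑_{k=160}^{175} k² = 1801800 - 1352560 = 449240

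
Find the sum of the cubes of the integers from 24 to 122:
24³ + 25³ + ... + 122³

Use ∑_{k=1}^{n} k³ = [n(n+1)/2]², then subtract the first 23 terms.
∑_{k=1}^{122} k³ = [122×123/2]² = 7503² = 56295009
∑_{k=1}^{23} k³ = [23×24/2]² = 276² = 76176
∑_{k=24}^{122} k³ = 56295009 - 76176 = 56218833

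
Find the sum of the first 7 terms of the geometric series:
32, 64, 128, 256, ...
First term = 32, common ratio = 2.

Sₙ = a(1 - rⁿ) / (1 - r)
S_7 = 32(1 - 2^7) / (1 - 2)
S_7 = 32(1 - 128) / (-1)
S_7 = 4064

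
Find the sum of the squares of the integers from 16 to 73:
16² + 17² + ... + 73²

Use ∑_{k=1}^{n} k² = n(n+1)(2n+1)/6, then subtract the first 15 terms.
∑_{k=1}^{73} k² = 73×74×147/6 = 132349
∑_{k=1}^{15} k² = 15×16×31/6 = 1240
∑_{k=16}^{73} k² = 132349 - 1240 = 131109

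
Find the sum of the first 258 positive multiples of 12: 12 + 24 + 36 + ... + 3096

Factor out 12: = 12(1 + 2 + ... + 258) = 12 × n(n+1)/2
= 12 × 258×259/2
= 12 × 33411
= 400932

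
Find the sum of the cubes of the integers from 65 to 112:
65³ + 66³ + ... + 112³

Use ∑_{k=1}^{n} k³ = [n(n+1)/2]², then subtract the first 64 terms.
∑_{k=1}^{112} k³ = [112×113/2]² = 6328² = 40043584
∑_{k=1}^{64} k³ = [64×65/2]² = 2080² = 4326400
∑_{k=65}^{112} k³ = 40043584 - 4326400 = 35717184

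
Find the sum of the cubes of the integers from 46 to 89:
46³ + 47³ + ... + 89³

Use ∑_{k=1}^{n} k³ = [n(n+1)/2]², then subtract the first 45 terms.
∑_{k=1}^{89} k³ = [89×90/2]² = 4005² = 16040025
∑_{k=1}^{45} k³ = [45×46/2]² = 1035² = 1071225
∑_{k=46}^{89} k³ = 16040025 - 1071225 = 14968800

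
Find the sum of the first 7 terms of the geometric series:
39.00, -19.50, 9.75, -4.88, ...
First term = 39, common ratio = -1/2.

Sₙ = a(1 - rⁿ) / (1 - r)
S_7 = 39(1 - (-1/2)^7) / (1 - (-1/2))
S_7 = 39(1 - (-1/128)) / (3/2)
S_7 = 1677/64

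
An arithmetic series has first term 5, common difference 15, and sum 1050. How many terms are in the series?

Using S = n/2 × [2a + (n-1)d]
1050 = n/2 × [2(5) + (n-1)(15)]
1050 = n/2 × [10 + 15n - 15]
2100 = n × [-5 + 15n]
15n² + (-5)n - 2100 = 0
Discriminant: Δ = (-5)² - 4(15)(-2100) = 25 + 126000 = 126025
√Δ = 355
n = [-(-5) + √Δ] / (2·15) = (5 + 355) / 30 = 360 / 30 = 12
(The negative root is discarded since n must be a positive integer.)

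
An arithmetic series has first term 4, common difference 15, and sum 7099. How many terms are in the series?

Using S = n/2 × [2a + (n-1)d]
7099 = n/2 × [2(4) + (n-1)(15)]
7099 = n/2 × [8 + 15n - 15]
14198 = n × [-7 + 15n]
15n² + (-7)n - 14198 = 0
Discriminant: Δ = (-7)² - 4(15)(-14198) = 49 + 851880 = 851929
√Δ = 923
n = [-(-7) + √Δ] / (2·15) = (7 + 923) / 30 = 930 / 30 = 31
(The negative root is discarded since n must be a positive integer.)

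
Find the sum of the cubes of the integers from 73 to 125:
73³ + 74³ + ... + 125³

Use ∑_{k=1}^{n} k³ = [n(n+1)/2]², then subtract the first 72 terms.
∑_{k=1}^{125} k³ = [125×126/2]² = 7875² = 62015625
∑_{k=1}^{72} k³ = [72×73/2]² = 2628² = 6906384
∑_{k=73}^{125} k³ = 62015625 - 6906384 = 55109241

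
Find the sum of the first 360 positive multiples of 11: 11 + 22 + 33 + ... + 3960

Factor out 11: = 11(1 + 2 + ... + 360) = 11 × n(n+1)/2
= 11 × 360×361/2
= 11 × 64980
= 714780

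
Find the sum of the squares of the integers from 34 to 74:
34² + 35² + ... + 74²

Use ∑_{k=1}^{n} k² = n(n+1)(2n+1)/6, then subtract the first 33 terms.
∑_{k=1}^{74} k² = 74×75×149/6 = 137825
∑_{k=1}^{33} k² = 33×34×67/6 = 12529
∑_{k=34}^{74} k² = 137825 - 12529 = 125296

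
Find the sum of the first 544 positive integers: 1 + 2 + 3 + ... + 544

Formula: ∑k = n(n+1)/2
= 544×545/2
= 296480/2
= 148240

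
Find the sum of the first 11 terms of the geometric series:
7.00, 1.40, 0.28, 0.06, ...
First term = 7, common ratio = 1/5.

Sₙ = a(1 - rⁿ) / (1 - r)
S_11 = 7(1 - (1/5)^11) / (1 - (1/5))
S_11 = 7(1 - (1/48828125)) / (4/5)
S_11 = 85449217/9765625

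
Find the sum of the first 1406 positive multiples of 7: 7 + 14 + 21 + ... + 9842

Factor out 7: = 7(1 + 2 + ... + 1406) = 7 × n(n+1)/2
= 7 × 1406×1407/2
= 7 × 989121
= 6923847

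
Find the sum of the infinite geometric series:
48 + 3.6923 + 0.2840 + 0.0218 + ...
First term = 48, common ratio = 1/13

For |r| < 1, S = a / (1 - r)
S = 48 / (1 - (1/13))
S = 48 / (12/13)
S = 52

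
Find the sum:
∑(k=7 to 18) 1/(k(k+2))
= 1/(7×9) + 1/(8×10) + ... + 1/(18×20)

Partial fractions: 1/(k(k+2)) = (1/2)[1/k - 1/(k+2)]
Telescoping leaves the first two and last two terms:
= (1/2)[1/7 + 1/8 - 1/19 - 1/20]
= 879/10640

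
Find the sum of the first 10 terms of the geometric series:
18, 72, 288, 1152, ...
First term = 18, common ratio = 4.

Sₙ = a(1 - rⁿ) / (1 - r)
S_10 = 18(1 - 4^10) / (1 - 4)
S_10 = 18(1 - 1048576) / (-3)
S_10 = 6291450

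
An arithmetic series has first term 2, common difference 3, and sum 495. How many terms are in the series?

Using S = n/2 × [2a + (n-1)d]
495 = n/2 × [2(2) + (n-1)(3)]
495 = n/2 × [4 + 3n - 3]
990 = n × [1 + 3n]
3n² + (1)n - 990 = 0
Discriminant: Δ = (1)² - 4(3)(-990) = 1 + 11880 = 11881
√Δ = 109
n = [-(1) + √Δ] / (2·3) = (-1 + 109) / 6 = 108 / 6 = 18
(The negative root is discarded since n must be a positive integer.)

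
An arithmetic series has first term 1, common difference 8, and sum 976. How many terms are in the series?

Using S = n/2 × [2a + (n-1)d]
976 = n/2 × [2(1) + (n-1)(8)]
976 = n/2 × [2 + 8n - 8]
1952 = n × [-6 + 8n]
8n² + (-6)n - 1952 = 0
Discriminant: Δ = (-6)² - 4(8)(-1952) = 36 + 62464 = 62500
√Δ = 250
n = [-(-6) + √Δ] / (2·8) = (6 + 250) / 16 = 256 / 16 = 16
(The negative root is discarded since n must be a positive integer.)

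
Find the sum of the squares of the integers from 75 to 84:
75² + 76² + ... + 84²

Use ∑_{k=1}^{n} k² = n(n+1)(2n+1)/6, then subtract the first 74 terms.
∑_{k=1}^{84} k² = 84×85×169/6 = 201110
∑_{k=1}^{74} k² = 74×75×149/6 = 137825
∑_{k=75}^{84} k² = 201110 - 137825 = 63285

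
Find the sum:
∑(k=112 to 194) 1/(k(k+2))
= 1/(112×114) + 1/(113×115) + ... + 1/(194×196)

Partial fractions: 1/(k(k+2)) = (1/2)[1/k - 1/(k+2)]
Telescoping leaves the first two and last two terms:
= (1/2)[1/112 + 1/113 - 1/195 - 1/196]
= 130393/34550880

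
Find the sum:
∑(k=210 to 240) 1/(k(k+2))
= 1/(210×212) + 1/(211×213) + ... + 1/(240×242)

Partial fractions: 1/(k(k+2)) = (1/2)[1/k - 1/(k+2)]
Telescoping leaves the first two and last two terms:
= (1/2)[1/210 + 1/211 - 1/241 - 1/242]
= 393979/646061955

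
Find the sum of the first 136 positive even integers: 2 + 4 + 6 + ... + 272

Sum of first n even numbers = n(n+1)
= 136×137
= 18632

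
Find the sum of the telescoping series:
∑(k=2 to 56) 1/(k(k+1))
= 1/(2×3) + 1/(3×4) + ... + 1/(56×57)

Partial fractions: 1/(k(k+1)) = 1/k - 1/(k+1)
The series telescopes:
= (1/2 - 1/3) + (1/3 - 1/4) + ... + (1/56 - 1/57)
= 1/2 - 1/57
= 55/114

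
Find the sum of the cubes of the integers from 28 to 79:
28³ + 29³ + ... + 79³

Use ∑_{k=1}^{n} k³ = [n(n+1)/2]², then subtract the first 27 terms.
∑_{k=1}^{79} k³ = [79×80/2]² = 3160² = 9985600
∑_{k=1}^{27} k³ = [27×28/2]² = 378² = 142884
∑_{k=28}^{79} k³ = 9985600 - 142884 = 9842716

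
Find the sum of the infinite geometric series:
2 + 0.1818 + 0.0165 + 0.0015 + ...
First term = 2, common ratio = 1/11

For |r| < 1, S = a / (1 - r)
S = 2 / (1 - (1/11))
S = 2 / (10/11)
S = 11/5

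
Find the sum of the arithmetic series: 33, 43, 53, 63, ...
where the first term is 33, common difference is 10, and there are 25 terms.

Sₙ = n/2 × (first + last)
Last term = a + (n-1)d = 33 + (25-1)×10 = 273
S_25 = 25/2 × (33 + 273)
S_25 = 25/2 × 306 = 3825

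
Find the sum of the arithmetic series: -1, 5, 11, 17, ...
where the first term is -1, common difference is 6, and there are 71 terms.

Sₙ = n/2 × (first + last)
Last term = a + (n-1)d = -1 + (71-1)×6 = 419
S_71 = 71/2 × (-1 + 419)
S_71 = 71/2 × 418 = 14839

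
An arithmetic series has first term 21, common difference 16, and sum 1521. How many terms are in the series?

Using S = n/2 × [2a + (n-1)d]
1521 = n/2 × [2(21) + (n-1)(16)]
1521 = n/2 × [42 + 16n - 16]
3042 = n × [26 + 16n]
16n² + (26)n - 3042 = 0
Discriminant: Δ = (26)² - 4(16)(-3042) = 676 + 194688 = 195364
√Δ = 442
n = [-(26) + √Δ] / (2·16) = (-26 + 442) / 32 = 416 / 32 = 13
(The negative root is discarded since n must be a positive integer.)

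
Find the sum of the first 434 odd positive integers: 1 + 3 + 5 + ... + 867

Sum of first n odd numbers = n²
= 434²
= 188356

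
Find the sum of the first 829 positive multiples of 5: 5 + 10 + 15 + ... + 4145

Factor out 5: = 5(1 + 2 + ... + 829) = 5 × n(n+1)/2
= 5 × 829×830/2
= 5 × 344035
= 1720175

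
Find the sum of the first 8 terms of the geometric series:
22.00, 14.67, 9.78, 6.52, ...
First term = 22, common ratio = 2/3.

Sₙ = a(1 - rⁿ) / (1 - r)
S_8 = 22(1 - (2/3)^8) / (1 - (2/3))
S_8 = 22(1 - (256/6561)) / (1/3)
S_8 = 138710/2187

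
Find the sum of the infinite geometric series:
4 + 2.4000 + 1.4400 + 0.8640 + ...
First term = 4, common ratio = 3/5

For |r| < 1, S = a / (1 - r)
S = 4 / (1 - (3/5))
S = 4 / (2/5)
S = 10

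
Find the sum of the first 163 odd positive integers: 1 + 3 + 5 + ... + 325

Sum of first n odd numbers = n²
= 163²
= 26569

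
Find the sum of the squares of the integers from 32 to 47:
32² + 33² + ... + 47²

Use ∑_{k=1}^{n} k² = n(n+1)(2n+1)/6, then subtract the first 31 terms.
∑_{k=1}^{47} k² = 47×48×95/6 = 35720
∑_{k=1}^{31} k² = 31×32×63/6 = 10416
∑_{k=32}^{47} k² = 35720 - 10416 = 25304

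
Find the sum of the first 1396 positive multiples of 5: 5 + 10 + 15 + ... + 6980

Factor out 5: = 5(1 + 2 + ... + 1396) = 5 × n(n+1)/2
= 5 × 1396×1397/2
= 5 × 975106
= 4875530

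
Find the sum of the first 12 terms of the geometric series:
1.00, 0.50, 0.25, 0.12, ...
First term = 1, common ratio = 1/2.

Sₙ = a(1 - rⁿ) / (1 - r)
S_12 = 1(1 - (1/2)^12) / (1 - (1/2))
S_12 = 1(1 - (1/4096)) / (1/2)
S_12 = 4095/2048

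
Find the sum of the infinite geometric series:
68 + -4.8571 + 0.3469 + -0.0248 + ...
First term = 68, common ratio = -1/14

For |r| < 1, S = a / (1 - r)
S = 68 / (1 - (-1/14))
S = 68 / (15/14)
S = 952/15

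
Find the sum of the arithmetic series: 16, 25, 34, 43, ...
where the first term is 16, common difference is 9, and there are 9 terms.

Sₙ = n/2 × (first + last)
Last term = a + (n-1)d = 16 + (9-1)×9 = 88
S_9 = 9/2 × (16 + 88)
S_9 = 9/2 × 104 = 468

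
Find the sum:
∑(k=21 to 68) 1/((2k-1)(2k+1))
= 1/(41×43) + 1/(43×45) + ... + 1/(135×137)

Partial fractions: 1/((2k-1)(2k+1)) = (1/2)[1/(2k-1) - 1/(2k+1)]
The series telescopes:
= (1/2)[1/41 - 1/137]
= 48/5617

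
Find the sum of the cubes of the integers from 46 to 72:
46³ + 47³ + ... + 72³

Use ∑_{k=1}^{n} k³ = [n(n+1)/2]², then subtract the first 45 terms.
∑_{k=1}^{72} k³ = [72×73/2]² = 2628² = 6906384
∑_{k=1}^{45} k³ = [45×46/2]² = 1035² = 1071225
∑_{k=46}^{72} k³ = 6906384 - 1071225 = 5835159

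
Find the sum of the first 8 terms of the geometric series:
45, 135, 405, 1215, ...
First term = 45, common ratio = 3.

Sₙ = a(1 - rⁿ) / (1 - r)
S_8 = 45(1 - 3^8) / (1 - 3)
S_8 = 45(1 - 6561) / (-2)
S_8 = 147600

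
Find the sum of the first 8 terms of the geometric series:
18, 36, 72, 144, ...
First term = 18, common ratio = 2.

Sₙ = a(1 - rⁿ) / (1 - r)
S_8 = 18(1 - 2^8) / (1 - 2)
S_8 = 18(1 - 256) / (-1)
S_8 = 4590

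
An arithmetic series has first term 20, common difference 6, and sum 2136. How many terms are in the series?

Using S = n/2 × [2a + (n-1)d]
2136 = n/2 × [2(20) + (n-1)(6)]
2136 = n/2 × [40 + 6n - 6]
4272 = n × [34 + 6n]
6n² + (34)n - 4272 = 0
Discriminant: Δ = (34)² - 4(6)(-4272) = 1156 + 102528 = 103684
√Δ = 322
n = [-(34) + √Δ] / (2·6) = (-34 + 322) / 12 = 288 / 12 = 24
(The negative root is discarded since n must be a positive integer.)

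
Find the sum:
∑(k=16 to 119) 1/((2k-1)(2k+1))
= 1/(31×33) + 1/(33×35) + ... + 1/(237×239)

Partial fractions: 1/((2k-1)(2k+1)) = (1/2)[1/(2k-1) - 1/(2k+1)]
The series telescopes:
= (1/2)[1/31 - 1/239]
= 104/7409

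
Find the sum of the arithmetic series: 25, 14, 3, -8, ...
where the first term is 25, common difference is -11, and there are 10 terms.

Sₙ = n/2 × (first + last)
Last term = a + (n-1)d = 25 + (10-1)×(-11) = -74
S_10 = 10/2 × (25 + (-74))
S_10 = 10/2 × (-49) = -245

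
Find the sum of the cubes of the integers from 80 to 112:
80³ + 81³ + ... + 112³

Use ∑_{k=1}^{n} k³ = [n(n+1)/2]², then subtract the first 79 terms.
∑_{k=1}^{112} k³ = [112×113/2]² = 6328² = 40043584
∑_{k=1}^{79} k³ = [79×80/2]² = 3160² = 9985600
∑_{k=80}^{112} k³ = 40043584 - 9985600 = 30057984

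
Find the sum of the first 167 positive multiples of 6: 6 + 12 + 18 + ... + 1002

Factor out 6: = 6(1 + 2 + ... + 167) = 6 × n(n+1)/2
= 6 × 167×168/2
= 6 × 14028
= 84168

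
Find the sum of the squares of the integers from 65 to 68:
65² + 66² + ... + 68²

Use ∑_{k=1}^{n} k² = n(n+1)(2n+1)/6, then subtract the first 64 terms.
∑_{k=1}^{68} k² = 68×69×137/6 = 107134
∑_{k=1}^{64} k² = 64×65×129/6 = 89440
∑_{k=65}^{68} k² = 107134 - 89440 = 17694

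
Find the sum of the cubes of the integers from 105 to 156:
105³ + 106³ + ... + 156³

Use ∑_{k=1}^{n} k³ = [n(n+1)/2]², then subtract the first 104 terms.
∑_{k=1}^{156} k³ = [156×157/2]² = 12246² = 149964516
∑_{k=1}^{104} k³ = [104×105/2]² = 5460² = 29811600
∑_{k=105}^{156} k³ = 149964516 - 29811600 = 120152916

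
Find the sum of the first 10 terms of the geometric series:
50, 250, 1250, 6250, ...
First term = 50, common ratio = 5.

Sₙ = a(1 - rⁿ) / (1 - r)
S_10 = 50(1 - 5^10) / (1 - 5)
S_10 = 50(1 - 9765625) / (-4)
S_10 = 122070300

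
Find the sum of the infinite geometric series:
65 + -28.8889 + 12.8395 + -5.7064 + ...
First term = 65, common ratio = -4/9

For |r| < 1, S = a / (1 - r)
S = 65 / (1 - (-4/9))
S = 65 / (13/9)
S = 45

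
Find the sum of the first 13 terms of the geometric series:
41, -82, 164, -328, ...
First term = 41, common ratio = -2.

Sₙ = a(1 - rⁿ) / (1 - r)
S_13 = 41(1 - (-2)^13) / (1 - (-2))
S_13 = 41(1 - (-8192)) / (3)
S_13 = 111971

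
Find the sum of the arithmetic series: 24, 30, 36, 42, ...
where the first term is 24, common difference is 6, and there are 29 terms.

Sₙ = n/2 × (first + last)
Last term = a + (n-1)d = 24 + (29-1)×6 = 192
S_29 = 29/2 × (24 + 192)
S_29 = 29/2 × 216 = 3132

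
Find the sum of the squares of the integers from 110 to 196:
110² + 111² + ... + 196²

Use ∑_{k=1}^{n} k² = n(n+1)(2n+1)/6, then subtract the first 109 terms.
∑_{k=1}^{196} k² = 196×197×393/6 = 2529086
∑_{k=1}^{109} k² = 109×110×219/6 = 437635
∑_{k=110}^{196} k² = 2529086 - 437635 = 2091451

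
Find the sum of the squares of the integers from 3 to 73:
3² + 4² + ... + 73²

Use ∑_{k=1}^{n} k² = n(n+1)(2n+1)/6, then subtract the first 2 terms.
∑_{k=1}^{73} k² = 73×74×147/6 = 132349
∑_{k=1}^{2} k² = 2×3×5/6 = 5
∑_{k=3}^{73} k² = 132349 - 5 = 132344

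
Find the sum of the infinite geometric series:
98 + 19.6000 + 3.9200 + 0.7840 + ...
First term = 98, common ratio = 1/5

For |r| < 1, S = a / (1 - r)
S = 98 / (1 - (1/5))
S = 98 / (4/5)
S = 245/2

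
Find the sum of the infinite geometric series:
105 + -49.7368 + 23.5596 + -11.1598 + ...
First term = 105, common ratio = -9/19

For |r| < 1, S = a / (1 - r)
S = 105 / (1 - (-9/19))
S = 105 / (28/19)
S = 285/4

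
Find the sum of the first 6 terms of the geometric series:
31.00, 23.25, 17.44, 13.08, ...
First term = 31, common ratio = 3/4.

Sₙ = a(1 - rⁿ) / (1 - r)
S_6 = 31(1 - (3/4)^6) / (1 - (3/4))
S_6 = 31(1 - (729/4096)) / (1/4)
S_6 = 104377/1024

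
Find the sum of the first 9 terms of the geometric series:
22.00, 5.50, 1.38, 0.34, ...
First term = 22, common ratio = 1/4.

Sₙ = a(1 - rⁿ) / (1 - r)
S_9 = 22(1 - (1/4)^9) / (1 - (1/4))
S_9 = 22(1 - (1/262144)) / (3/4)
S_9 = 961191/32768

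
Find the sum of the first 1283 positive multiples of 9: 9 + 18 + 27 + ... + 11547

Factor out 9: = 9(1 + 2 + ... + 1283) = 9 × n(n+1)/2
= 9 × 1283×1284/2
= 9 × 823686
= 7413174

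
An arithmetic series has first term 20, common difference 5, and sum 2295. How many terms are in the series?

Using S = n/2 × [2a + (n-1)d]
2295 = n/2 × [2(20) + (n-1)(5)]
2295 = n/2 × [40 + 5n - 5]
4590 = n × [35 + 5n]
5n² + (35)n - 4590 = 0
Discriminant: Δ = (35)² - 4(5)(-4590) = 1225 + 91800 = 93025
√Δ = 305
n = [-(35) + √Δ] / (2·5) = (-35 + 305) / 10 = 270 / 10 = 27
(The negative root is discarded since n must be a positive integer.)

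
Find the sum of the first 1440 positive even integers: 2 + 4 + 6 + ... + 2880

Sum of first n even numbers = n(n+1)
= 1440×1441
= 2075040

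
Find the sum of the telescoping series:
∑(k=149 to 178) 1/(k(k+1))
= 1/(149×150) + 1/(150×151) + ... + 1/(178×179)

Partial fractions: 1/(k(k+1)) = 1/k - 1/(k+1)
The series telescopes:
= (1/149 - 1/150) + (1/150 - 1/151) + ... + (1/178 - 1/179)
= 1/149 - 1/179
= 30/26671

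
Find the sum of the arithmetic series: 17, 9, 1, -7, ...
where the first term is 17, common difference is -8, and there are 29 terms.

Sₙ = n/2 × (first + last)
Last term = a + (n-1)d = 17 + (29-1)×(-8) = -207
S_29 = 29/2 × (17 + (-207))
S_29 = 29/2 × (-190) = -2755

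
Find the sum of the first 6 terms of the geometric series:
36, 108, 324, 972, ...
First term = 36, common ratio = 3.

Sₙ = a(1 - rⁿ) / (1 - r)
S_6 = 36(1 - 3^6) / (1 - 3)
S_6 = 36(1 - 729) / (-2)
S_6 = 13104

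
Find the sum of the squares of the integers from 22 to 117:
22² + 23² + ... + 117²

Use ∑_{k=1}^{n} k² = n(n+1)(2n+1)/6, then subtract the first 21 terms.
∑_{k=1}^{117} k² = 117×118×235/6 = 540735
∑_{k=1}^{21} k² = 21×22×43/6 = 3311
∑_{k=22}^{117} k² = 540735 - 3311 = 537424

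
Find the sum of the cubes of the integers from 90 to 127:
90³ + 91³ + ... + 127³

Use ∑_{k=1}^{n} k³ = [n(n+1)/2]², then subtract the first 89 terms.
∑_{k=1}^{127} k³ = [127×128/2]² = 8128² = 66064384
∑_{k=1}^{89} k³ = [89×90/2]² = 4005² = 16040025
∑_{k=90}^{127} k³ = 66064384 - 16040025 = 50024359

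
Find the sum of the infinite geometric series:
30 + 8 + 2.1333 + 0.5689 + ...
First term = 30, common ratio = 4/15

For |r| < 1, S = a / (1 - r)
S = 30 / (1 - (4/15))
S = 30 / (11/15)
S = 450/11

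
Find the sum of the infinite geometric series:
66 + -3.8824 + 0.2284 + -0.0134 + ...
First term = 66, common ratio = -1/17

For |r| < 1, S = a / (1 - r)
S = 66 / (1 - (-1/17))
S = 66 / (18/17)
S = 187/3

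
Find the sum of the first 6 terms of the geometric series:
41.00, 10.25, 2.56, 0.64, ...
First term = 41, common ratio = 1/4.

Sₙ = a(1 - rⁿ) / (1 - r)
S_6 = 41(1 - (1/4)^6) / (1 - (1/4))
S_6 = 41(1 - (1/4096)) / (3/4)
S_6 = 55965/1024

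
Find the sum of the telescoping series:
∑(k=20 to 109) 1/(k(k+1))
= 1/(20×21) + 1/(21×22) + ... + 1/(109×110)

Partial fractions: 1/(k(k+1)) = 1/k - 1/(k+1)
The series telescopes:
= (1/20 - 1/21) + (1/21 - 1/22) + ... + (1/109 - 1/110)
= 1/20 - 1/110
= 9/220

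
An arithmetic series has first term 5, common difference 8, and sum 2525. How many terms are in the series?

Using S = n/2 × [2a + (n-1)d]
2525 = n/2 × [2(5) + (n-1)(8)]
2525 = n/2 × [10 + 8n - 8]
5050 = n × [2 + 8n]
8n² + (2)n - 5050 = 0
Discriminant: Δ = (2)² - 4(8)(-5050) = 4 + 161600 = 161604
√Δ = 402
n = [-(2) + √Δ] / (2·8) = (-2 + 402) / 16 = 400 / 16 = 25
(The negative root is discarded since n must be a positive integer.)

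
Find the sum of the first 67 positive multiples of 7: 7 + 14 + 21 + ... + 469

Factor out 7: = 7(1 + 2 + ... + 67) = 7 × n(n+1)/2
= 7 × 67×68/2
= 7 × 2278
= 15946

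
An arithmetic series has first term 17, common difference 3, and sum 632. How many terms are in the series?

Using S = n/2 × [2a + (n-1)d]
632 = n/2 × [2(17) + (n-1)(3)]
632 = n/2 × [34 + 3n - 3]
1264 = n × [31 + 3n]
3n² + (31)n - 1264 = 0
Discriminant: Δ = (31)² - 4(3)(-1264) = 961 + 15168 = 16129
√Δ = 127
n = [-(31) + √Δ] / (2·3) = (-31 + 127) / 6 = 96 / 6 = 16
(The negative root is discarded since n must be a positive integer.)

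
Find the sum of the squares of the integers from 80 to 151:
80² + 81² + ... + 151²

Use ∑_{k=1}^{n} k² = n(n+1)(2n+1)/6, then subtract the first 79 terms.
∑_{k=1}^{151} k² = 151×152×303/6 = 1159076
∑_{k=1}^{79} k² = 79×80×159/6 = 167480
∑_{k=80}^{151} k² = 1159076 - 167480 = 991596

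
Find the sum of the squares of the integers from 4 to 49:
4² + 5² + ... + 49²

Use ∑_{k=1}^{n} k² = n(n+1)(2n+1)/6, then subtract the first 3 terms.
∑_{k=1}^{49} k² = 49×50×99/6 = 40425
∑_{k=1}^{3} k² = 3×4×7/6 = 14
∑_{k=4}^{49} k² = 40425 - 14 = 40411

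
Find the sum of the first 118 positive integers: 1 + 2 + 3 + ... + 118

Formula: ∑k = n(n+1)/2
= 118×119/2
= 14042/2
= 7021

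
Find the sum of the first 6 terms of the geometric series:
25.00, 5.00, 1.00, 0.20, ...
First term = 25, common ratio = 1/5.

Sₙ = a(1 - rⁿ) / (1 - r)
S_6 = 25(1 - (1/5)^6) / (1 - (1/5))
S_6 = 25(1 - (1/15625)) / (4/5)
S_6 = 3906/125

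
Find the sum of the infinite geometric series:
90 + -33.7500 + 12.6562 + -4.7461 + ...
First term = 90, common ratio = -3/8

For |r| < 1, S = a / (1 - r)
S = 90 / (1 - (-3/8))
S = 90 / (11/8)
S = 720/11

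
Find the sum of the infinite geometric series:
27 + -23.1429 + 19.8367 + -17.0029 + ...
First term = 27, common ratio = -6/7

For |r| < 1, S = a / (1 - r)
S = 27 / (1 - (-6/7))
S = 27 / (13/7)
S = 189/13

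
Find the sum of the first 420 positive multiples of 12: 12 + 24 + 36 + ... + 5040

Factor out 12: = 12(1 + 2 + ... + 420) = 12 × n(n+1)/2
= 12 × 420×421/2
= 12 × 88410
= 1060920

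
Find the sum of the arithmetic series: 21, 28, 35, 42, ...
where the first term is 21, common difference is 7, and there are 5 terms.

Sₙ = n/2 × (first + last)
Last term = a + (n-1)d = 21 + (5-1)×7 = 49
S_5 = 5/2 × (21 + 49)
S_5 = 5/2 × 70 = 175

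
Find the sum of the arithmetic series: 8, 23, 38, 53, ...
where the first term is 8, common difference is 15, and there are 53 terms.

Sₙ = n/2 × (first + last)
Last term = a + (n-1)d = 8 + (53-1)×15 = 788
S_53 = 53/2 × (8 + 788)
S_53 = 53/2 × 796 = 21094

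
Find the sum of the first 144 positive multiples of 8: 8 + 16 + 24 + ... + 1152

Factor out 8: = 8(1 + 2 + ... + 144) = 8 × n(n+1)/2
= 8 × 144×145/2
= 8 × 10440
= 83520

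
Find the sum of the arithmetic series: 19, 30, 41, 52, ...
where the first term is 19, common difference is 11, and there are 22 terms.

Sₙ = n/2 × (first + last)
Last term = a + (n-1)d = 19 + (22-1)×11 = 250
S_22 = 22/2 × (19 + 250)
S_22 = 22/2 × 269 = 2959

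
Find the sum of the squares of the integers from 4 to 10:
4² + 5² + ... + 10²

Use ∑_{k=1}^{n} k² = n(n+1)(2n+1)/6, then subtract the first 3 terms.
∑_{k=1}^{10} k² = 10×11×21/6 = 385
∑_{k=1}^{3} k² = 3×4×7/6 = 14
∑_{k=4}^{10} k² = 385 - 14 = 371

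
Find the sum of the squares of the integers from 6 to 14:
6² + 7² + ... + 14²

Use ∑_{k=1}^{n} k² = n(n+1)(2n+1)/6, then subtract the first 5 terms.
∑_{k=1}^{14} k² = 14×15×29/6 = 1015
∑_{k=1}^{5} k² = 5×6×11/6 = 55
∑_{k=6}^{14} k² = 1015 - 55 = 960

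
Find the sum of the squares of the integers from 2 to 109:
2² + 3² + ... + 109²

Use ∑_{k=1}^{n} k² = n(n+1)(2n+1)/6, then subtract the first 1 terms.
∑_{k=1}^{109} k² = 109×110×219/6 = 437635
∑_{k=1}^{1} k² = 1×2×3/6 = 1
∑_{k=2}^{109} k² = 437635 - 1 = 437634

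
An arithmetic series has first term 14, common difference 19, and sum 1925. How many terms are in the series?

Using S = n/2 × [2a + (n-1)d]
1925 = n/2 × [2(14) + (n-1)(19)]
1925 = n/2 × [28 + 19n - 19]
3850 = n × [9 + 19n]
19n² + (9)n - 3850 = 0
Discriminant: Δ = (9)² - 4(19)(-3850) = 81 + 292600 = 292681
√Δ = 541
n = [-(9) + √Δ] / (2·19) = (-9 + 541) / 38 = 532 / 38 = 14
(The negative root is discarded since n must be a positive integer.)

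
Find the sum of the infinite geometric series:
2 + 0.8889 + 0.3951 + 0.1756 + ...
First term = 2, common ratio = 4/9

For |r| < 1, S = a / (1 - r)
S = 2 / (1 - (4/9))
S = 2 / (5/9)
S = 18/5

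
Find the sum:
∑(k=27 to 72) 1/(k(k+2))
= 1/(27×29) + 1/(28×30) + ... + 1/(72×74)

Partial fractions: 1/(k(k+2)) = (1/2)[1/k - 1/(k+2)]
Telescoping leaves the first two and last two terms:
= (1/2)[1/27 + 1/28 - 1/73 - 1/74]
= 92989/4083912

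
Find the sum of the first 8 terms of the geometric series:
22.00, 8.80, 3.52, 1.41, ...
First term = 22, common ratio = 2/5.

Sₙ = a(1 - rⁿ) / (1 - r)
S_8 = 22(1 - (2/5)^8) / (1 - (2/5))
S_8 = 22(1 - (256/390625)) / (3/5)
S_8 = 2862706/78125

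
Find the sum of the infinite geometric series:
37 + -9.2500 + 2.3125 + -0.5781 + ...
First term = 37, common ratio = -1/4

For |r| < 1, S = a / (1 - r)
S = 37 / (1 - (-1/4))
S = 37 / (5/4)
S = 148/5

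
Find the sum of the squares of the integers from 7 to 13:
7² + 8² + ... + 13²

Use ∑_{k=1}^{n} k² = n(n+1)(2n+1)/6, then subtract the first 6 terms.
∑_{k=1}^{13} k² = 13×14×27/6 = 819
∑_{k=1}^{6} k² = 6×7×13/6 = 91
∑_{k=7}^{13} k² = 819 - 91 = 728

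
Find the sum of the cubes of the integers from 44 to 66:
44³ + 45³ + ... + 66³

Use ∑_{k=1}^{n} k³ = [n(n+1)/2]², then subtract the first 43 terms.
∑_{k=1}^{66} k³ = [66×67/2]² = 2211² = 4888521
∑_{k=1}^{43} k³ = [43×44/2]² = 946² = 894916
∑_{k=44}^{66} k³ = 4888521 - 894916 = 3993605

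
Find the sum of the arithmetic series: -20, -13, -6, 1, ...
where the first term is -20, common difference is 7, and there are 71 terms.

Sₙ = n/2 × (first + last)
Last term = a + (n-1)d = -20 + (71-1)×7 = 470
S_71 = 71/2 × (-20 + 470)
S_71 = 71/2 × 450 = 15975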